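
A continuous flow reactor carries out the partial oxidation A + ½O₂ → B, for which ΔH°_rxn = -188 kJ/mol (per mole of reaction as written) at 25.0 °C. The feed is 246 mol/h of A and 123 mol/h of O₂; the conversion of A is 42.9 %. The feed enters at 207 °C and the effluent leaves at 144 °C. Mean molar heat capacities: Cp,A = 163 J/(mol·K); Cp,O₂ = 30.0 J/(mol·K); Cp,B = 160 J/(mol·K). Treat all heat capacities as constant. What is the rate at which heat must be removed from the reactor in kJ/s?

Q_out = 6.34 kJ/s

Extent of reaction ξ = 0.429 × 246 = 105.53 mol/h
Reaction term: ξ·ΔH°_rxn = 105.53 × -188 = -19840 kJ/h
Sensible, feed 207→25 °C: -7969.4 kJ/h
Outlet flows (mol/h): A 140.47, O₂ 70.233, B 105.53
Sensible, products 25→144 °C: 4984.7 kJ/h
Q = ΔH = -22825 kJ/h = -6.3403 kW
Heat removed = 6.3403 kJ/s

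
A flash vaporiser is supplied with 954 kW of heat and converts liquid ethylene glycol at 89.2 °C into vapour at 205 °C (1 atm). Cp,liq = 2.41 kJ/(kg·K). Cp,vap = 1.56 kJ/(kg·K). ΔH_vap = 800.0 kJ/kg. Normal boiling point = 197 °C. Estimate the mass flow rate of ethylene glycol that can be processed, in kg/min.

Δh = 2.41×(197−89.2) + 800.0 + 1.56×(205−197) = 1072.3 kJ/kg
Q = 954 kW = 954 kJ/s = 57240 kJ/min
ṁ = Q/Δh = 57240 / 1072.3 = 53.382 kg/min

ṁ = 53.4 kg/min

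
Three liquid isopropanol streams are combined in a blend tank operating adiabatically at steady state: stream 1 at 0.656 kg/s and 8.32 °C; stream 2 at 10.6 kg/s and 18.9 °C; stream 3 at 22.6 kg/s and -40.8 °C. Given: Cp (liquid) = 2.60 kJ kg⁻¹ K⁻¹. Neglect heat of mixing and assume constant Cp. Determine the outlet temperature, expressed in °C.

Energy balance with Q = 0: Σ ṁᵢCp,ᵢ(T_out − Tᵢ) = 0
T_out = Σ ṁᵢCp,ᵢTᵢ / Σ ṁᵢCp,ᵢ
      = -1862.3 / 88.026 = -21.157 °C

T_out = -21.2 °C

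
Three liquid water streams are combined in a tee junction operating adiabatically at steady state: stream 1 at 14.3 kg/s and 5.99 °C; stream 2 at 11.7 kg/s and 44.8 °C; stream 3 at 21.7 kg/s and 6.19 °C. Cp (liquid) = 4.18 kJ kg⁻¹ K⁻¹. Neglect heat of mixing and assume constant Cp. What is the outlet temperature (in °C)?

Adiabatic, steady state ⇒ Σ ṁᵢCp,ᵢ(T_out − Tᵢ) = 0
Σ ṁᵢCp,ᵢTᵢ = 14.3×4.18×5.99 + 11.7×4.18×44.8 + 21.7×4.18×6.19 = 3110.5
Σ ṁᵢCp,ᵢ = 14.3×4.18 + 11.7×4.18 + 21.7×4.18 = 199.39
T_out = 3110.5 / 199.39 = 15.6 °C

T_out = 15.6 °C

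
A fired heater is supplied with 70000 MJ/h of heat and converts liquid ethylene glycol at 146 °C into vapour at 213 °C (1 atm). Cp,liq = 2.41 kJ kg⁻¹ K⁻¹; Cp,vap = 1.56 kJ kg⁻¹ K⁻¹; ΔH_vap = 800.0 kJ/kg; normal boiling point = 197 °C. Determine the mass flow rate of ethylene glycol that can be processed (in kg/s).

ṁ = 20.5 kg/s

Δh = 2.41×(197−146) + 800.0 + 1.56×(213−197) = 947.87 kJ/kg
Q = 70000 MJ/h = 19444 kJ/s = 19444 kJ/s
ṁ = Q/Δh = 19444 / 947.87 = 20.514 kg/s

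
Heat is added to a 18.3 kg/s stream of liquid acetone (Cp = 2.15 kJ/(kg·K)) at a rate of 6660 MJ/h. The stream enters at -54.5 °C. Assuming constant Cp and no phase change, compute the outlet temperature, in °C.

T_out = -7.48 °C

Q = 6660 MJ/h = 1850 kJ/s
ΔT = Q/(ṁ·Cp) = 1850/(18.3×2.15) = 47.02 K
T_out = -54.5 + 47.02 = -7.48 °C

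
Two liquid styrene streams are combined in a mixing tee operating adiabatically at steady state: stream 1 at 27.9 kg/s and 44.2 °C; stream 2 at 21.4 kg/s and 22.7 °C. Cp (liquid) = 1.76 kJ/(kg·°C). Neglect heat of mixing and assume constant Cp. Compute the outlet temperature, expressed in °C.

T_out = 34.9 °C

No heat crosses the boundary, so H_out = H_in.
T_out = Σ ṁᵢCp,ᵢTᵢ / Σ ṁᵢCp,ᵢ
      = 3025.4 / 86.768 = 34.867 °C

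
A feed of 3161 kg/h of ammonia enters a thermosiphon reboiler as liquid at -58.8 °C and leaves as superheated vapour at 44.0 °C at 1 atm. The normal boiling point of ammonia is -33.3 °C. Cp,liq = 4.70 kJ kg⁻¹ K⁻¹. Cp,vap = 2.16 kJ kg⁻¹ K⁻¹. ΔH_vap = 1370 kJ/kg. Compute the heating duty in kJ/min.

Q = 87300 kJ/min

liquid -58.8→-33.3 °C: 119.85 kJ/kg
vaporisation at -33.3 °C: 1370 kJ/kg
vapour -33.3→44.0 °C: 166.97 kJ/kg
Δh = 119.85 + 1370 + 166.97 = 1656.8 kJ/kg
Q = ṁ·Δh = 3161 kg/h × 1656.8 kJ/kg = 5.2372e+06 kJ/h
|Q| = 1454.8 kW = 87287 kJ/min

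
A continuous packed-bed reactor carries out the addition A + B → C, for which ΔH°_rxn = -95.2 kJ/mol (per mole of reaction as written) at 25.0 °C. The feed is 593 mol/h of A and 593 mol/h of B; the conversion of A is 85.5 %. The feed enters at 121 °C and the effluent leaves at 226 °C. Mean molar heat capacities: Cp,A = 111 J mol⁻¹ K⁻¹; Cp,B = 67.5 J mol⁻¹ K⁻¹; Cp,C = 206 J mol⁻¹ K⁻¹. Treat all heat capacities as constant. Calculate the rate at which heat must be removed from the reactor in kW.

Q_out = 9.54 kW

Extent of reaction ξ = 0.855 × 593 = 507.01 mol/h
Reaction term: ξ·ΔH°_rxn = 507.01 × -95.2 = -48268 kJ/h
Sensible, feed 121→25 °C: -10162 kJ/h
Outlet flows (mol/h): A 85.985, B 85.985, C 507.01
Sensible, products 25→226 °C: 24078 kJ/h
Q = ΔH = -34351 kJ/h = -9.5419 kW
Heat removed = 9.5419 kW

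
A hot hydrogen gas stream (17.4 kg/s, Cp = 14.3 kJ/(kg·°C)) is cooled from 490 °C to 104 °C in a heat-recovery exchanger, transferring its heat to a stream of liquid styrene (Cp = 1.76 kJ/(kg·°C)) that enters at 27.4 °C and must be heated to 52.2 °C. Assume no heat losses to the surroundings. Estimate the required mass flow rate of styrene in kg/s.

ṁ_c = 2200 kg/s

Heat released by hot stream: Q = 17.4 × 14.3 × (490 − 104) = 96045 kJ/s
Energy balance on cold side (adiabatic exchanger): Q = ṁ_c·Cp_c·(T_c,out − T_c,in)
ṁ_c = 96045 / [1.76 × (52.2 − 27.4)] = 2200.4 kg/s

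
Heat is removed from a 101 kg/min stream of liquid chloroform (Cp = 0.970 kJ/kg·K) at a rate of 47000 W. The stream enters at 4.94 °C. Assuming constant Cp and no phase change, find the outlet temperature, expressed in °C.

Q = 47000 W = 2820 kJ/min
ΔT = Q/(ṁ·Cp) = 2820/(101×0.970) = 28.784 K
T_out = 4.94 − 28.784 = -23.844 °C

T_out = -23.8 °C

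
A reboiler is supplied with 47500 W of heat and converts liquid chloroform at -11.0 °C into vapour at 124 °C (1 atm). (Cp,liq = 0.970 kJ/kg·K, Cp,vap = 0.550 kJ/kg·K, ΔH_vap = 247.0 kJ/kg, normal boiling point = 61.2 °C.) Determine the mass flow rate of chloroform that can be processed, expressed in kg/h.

Δh = 0.970×(61.2−-11.0) + 247.0 + 0.550×(124−61.2) = 351.57 kJ/kg
Q = 47500 W = 47.5 kJ/s = 171000 kJ/h
ṁ = Q/Δh = 171000 / 351.57 = 486.38 kg/h

ṁ = 486 kg/h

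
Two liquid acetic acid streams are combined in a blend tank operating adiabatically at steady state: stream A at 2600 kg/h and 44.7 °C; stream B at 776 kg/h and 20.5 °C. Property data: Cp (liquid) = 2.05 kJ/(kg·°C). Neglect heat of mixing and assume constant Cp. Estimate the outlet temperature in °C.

T_out = 39.1 °C

Energy balance with Q = 0: Σ ṁᵢCp,ᵢ(T_out − Tᵢ) = 0
T_out = Σ ṁᵢCp,ᵢTᵢ / Σ ṁᵢCp,ᵢ
      = 270860 / 6920.8 = 39.137 °C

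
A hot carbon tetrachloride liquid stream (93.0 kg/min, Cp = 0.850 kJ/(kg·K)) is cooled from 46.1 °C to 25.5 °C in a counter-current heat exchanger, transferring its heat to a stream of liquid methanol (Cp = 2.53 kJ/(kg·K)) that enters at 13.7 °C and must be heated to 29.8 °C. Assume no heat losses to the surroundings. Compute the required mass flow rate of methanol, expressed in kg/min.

ṁ_c = 40.0 kg/min

Heat released by hot stream: Q = 93.0 × 0.850 × (46.1 − 25.5) = 1628.4 kJ/min
Energy balance on cold side (adiabatic exchanger): Q = ṁ_c·Cp_c·(T_c,out − T_c,in)
ṁ_c = 1628.4 / [2.53 × (29.8 − 13.7)] = 39.978 kg/min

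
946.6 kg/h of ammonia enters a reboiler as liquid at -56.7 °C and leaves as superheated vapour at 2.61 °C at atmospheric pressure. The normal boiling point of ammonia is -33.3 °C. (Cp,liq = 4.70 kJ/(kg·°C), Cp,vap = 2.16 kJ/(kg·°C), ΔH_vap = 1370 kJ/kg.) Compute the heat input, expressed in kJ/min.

liquid -56.7→-33.3 °C: 109.98 kJ/kg
vaporisation at -33.3 °C: 1370 kJ/kg
vapour -33.3→2.61 °C: 77.566 kJ/kg
Δh = 109.98 + 1370 + 77.566 = 1557.5 kJ/kg
Q = ṁ·Δh = 946.6 kg/h × 1557.5 kJ/kg = 1.4744e+06 kJ/h
|Q| = 409.55 kW = 24573 kJ/min

Q = 24600 kJ/min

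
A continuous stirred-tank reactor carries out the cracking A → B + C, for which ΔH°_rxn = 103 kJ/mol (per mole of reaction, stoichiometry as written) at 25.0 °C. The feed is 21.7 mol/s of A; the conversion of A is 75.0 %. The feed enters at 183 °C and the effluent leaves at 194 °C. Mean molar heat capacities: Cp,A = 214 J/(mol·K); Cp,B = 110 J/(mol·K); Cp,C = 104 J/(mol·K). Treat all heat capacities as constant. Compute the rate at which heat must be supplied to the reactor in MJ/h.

Q_in = 6220 MJ/h

Extent of reaction ξ = 0.750 × 21.7 = 16.275 mol/s
Reaction term: ξ·ΔH°_rxn = 16.275 × 103 = 1676.3 kJ/s
Sensible, feed 183→25 °C: -733.72 kJ/s
Outlet flows (mol/s): A 5.425, B 16.275, C 16.275
Sensible, products 25→194 °C: 784.8 kJ/s
Q = ΔH = 1727.4 kJ/s = 1727.4 kW
Heat supplied = 6218.7 MJ/h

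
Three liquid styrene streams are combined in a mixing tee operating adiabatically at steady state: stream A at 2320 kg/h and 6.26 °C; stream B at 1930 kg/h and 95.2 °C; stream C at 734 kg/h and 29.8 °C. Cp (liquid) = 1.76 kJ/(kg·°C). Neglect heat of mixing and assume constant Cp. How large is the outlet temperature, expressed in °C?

T_out = 44.2 °C

Adiabatic, steady state ⇒ Σ ṁᵢCp,ᵢ(T_out − Tᵢ) = 0
Σ ṁᵢCp,ᵢTᵢ = 2320×1.76×6.26 + 1930×1.76×95.2 + 734×1.76×29.8 = 387430
Σ ṁᵢCp,ᵢ = 2320×1.76 + 1930×1.76 + 734×1.76 = 8771.8
T_out = 387430 / 8771.8 = 44.168 °C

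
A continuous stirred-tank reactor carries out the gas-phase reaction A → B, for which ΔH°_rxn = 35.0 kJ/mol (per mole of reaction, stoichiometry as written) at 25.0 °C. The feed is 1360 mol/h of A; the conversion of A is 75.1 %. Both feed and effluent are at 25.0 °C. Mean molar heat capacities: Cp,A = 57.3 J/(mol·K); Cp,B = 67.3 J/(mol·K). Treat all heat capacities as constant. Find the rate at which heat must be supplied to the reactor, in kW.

Q_in = 9.93 kW

Extent of reaction ξ = 0.751 × 1360 = 1021.4 mol/h
Reaction term: ξ·ΔH°_rxn = 1021.4 × 35.0 = 35748 kJ/h
Q = ΔH = 35748 kJ/h = 9.9299 kW
Heat supplied = 9.9299 kW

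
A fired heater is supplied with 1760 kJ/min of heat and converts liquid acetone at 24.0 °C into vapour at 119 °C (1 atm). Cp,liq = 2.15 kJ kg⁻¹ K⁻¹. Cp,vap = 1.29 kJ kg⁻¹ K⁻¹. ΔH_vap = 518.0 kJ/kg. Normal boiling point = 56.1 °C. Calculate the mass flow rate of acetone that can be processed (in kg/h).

ṁ = 158 kg/h

Δh = 2.15×(56.1−24.0) + 518.0 + 1.29×(119−56.1) = 668.16 kJ/kg
Q = 1760 kJ/min = 29.333 kJ/s = 105600 kJ/h
ṁ = Q/Δh = 105600 / 668.16 = 158.05 kg/h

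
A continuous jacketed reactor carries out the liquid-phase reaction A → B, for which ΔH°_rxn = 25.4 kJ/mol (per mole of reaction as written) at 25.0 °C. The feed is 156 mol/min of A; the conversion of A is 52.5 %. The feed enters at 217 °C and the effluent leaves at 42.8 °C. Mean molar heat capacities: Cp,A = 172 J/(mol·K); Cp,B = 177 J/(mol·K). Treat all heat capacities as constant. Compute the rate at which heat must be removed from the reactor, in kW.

Q_out = 43.1 kW

Extent of reaction ξ = 0.525 × 156 = 81.9 mol/min
Reaction term: ξ·ΔH°_rxn = 81.9 × 25.4 = 2080.3 kJ/min
Sensible, feed 217→25 °C: -5151.7 kJ/min
Outlet flows (mol/min): A 74.1, B 81.9
Sensible, products 25→42.8 °C: 484.9 kJ/min
Q = ΔH = -2586.6 kJ/min = -43.11 kW
Heat removed = 43.11 kW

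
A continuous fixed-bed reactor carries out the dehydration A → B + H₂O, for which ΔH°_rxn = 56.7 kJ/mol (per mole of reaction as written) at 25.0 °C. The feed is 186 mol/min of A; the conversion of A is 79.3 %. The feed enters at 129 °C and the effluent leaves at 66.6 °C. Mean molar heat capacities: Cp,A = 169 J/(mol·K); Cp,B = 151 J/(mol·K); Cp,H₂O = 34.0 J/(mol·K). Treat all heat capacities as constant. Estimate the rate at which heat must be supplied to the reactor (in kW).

Extent of reaction ξ = 0.793 × 186 = 147.5 mol/min
Reaction term: ξ·ΔH°_rxn = 147.5 × 56.7 = 8363.1 kJ/min
Sensible, feed 129→25 °C: -3269.1 kJ/min
Outlet flows (mol/min): A 38.502, B 147.5, H₂O 147.5
Sensible, products 25→66.6 °C: 1405.8 kJ/min
Q = ΔH = 6499.8 kJ/min = 108.33 kW
Heat supplied = 108.33 kW

Q_in = 108 kW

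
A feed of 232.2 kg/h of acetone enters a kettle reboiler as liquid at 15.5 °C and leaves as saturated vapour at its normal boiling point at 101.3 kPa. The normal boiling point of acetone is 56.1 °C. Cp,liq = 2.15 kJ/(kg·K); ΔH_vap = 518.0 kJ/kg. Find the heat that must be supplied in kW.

Q = 39.0 kW

liquid 15.5→56.1 °C: 87.29 kJ/kg
vaporisation at 56.1 °C: 518 kJ/kg
Δh = 87.29 + 518 = 605.29 kJ/kg
Q = ṁ·Δh = 232.2 kg/h × 605.29 kJ/kg = 140550 kJ/h
|Q| = 39.041 kW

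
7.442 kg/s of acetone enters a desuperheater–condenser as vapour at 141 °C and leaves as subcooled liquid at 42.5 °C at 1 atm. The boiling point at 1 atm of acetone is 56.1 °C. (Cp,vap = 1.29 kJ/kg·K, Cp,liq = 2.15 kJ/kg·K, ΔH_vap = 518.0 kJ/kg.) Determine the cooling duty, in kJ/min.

vapour 141→56.1 °C: -109.52 kJ/kg
condensation at 56.1 °C: -518 kJ/kg
liquid 56.1→42.5 °C: -29.24 kJ/kg
Δh = -109.52 + -518 + -29.24 = -656.76 kJ/kg
Q = ṁ·Δh = 7.442 kg/s × -656.76 kJ/kg = -4887.6 kJ/s
|Q| = 4887.6 kW = 293260 kJ/min

Q_c = 293000 kJ/min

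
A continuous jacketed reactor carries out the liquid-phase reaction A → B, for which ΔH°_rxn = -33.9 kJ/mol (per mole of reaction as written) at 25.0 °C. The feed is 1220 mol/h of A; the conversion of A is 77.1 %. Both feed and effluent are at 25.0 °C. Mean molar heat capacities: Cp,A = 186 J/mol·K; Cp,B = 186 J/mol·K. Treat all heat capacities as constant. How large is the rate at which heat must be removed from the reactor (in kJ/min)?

Extent of reaction ξ = 0.771 × 1220 = 940.62 mol/h
Reaction term: ξ·ΔH°_rxn = 940.62 × -33.9 = -31887 kJ/h
Q = ΔH = -31887 kJ/h = -8.8575 kW
Heat removed = 531.45 kJ/min

Q_out = 531 kJ/min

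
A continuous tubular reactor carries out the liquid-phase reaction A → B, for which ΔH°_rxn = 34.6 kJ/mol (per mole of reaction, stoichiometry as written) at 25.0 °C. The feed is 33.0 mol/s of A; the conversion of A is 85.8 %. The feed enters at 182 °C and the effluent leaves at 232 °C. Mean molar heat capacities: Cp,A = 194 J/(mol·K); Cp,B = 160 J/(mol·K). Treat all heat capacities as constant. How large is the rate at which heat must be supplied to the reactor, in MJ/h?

Extent of reaction ξ = 0.858 × 33.0 = 28.314 mol/s
Reaction term: ξ·ΔH°_rxn = 28.314 × 34.6 = 979.66 kJ/s
Sensible, feed 182→25 °C: -1005.1 kJ/s
Outlet flows (mol/s): A 4.686, B 28.314
Sensible, products 25→232 °C: 1125.9 kJ/s
Q = ΔH = 1100.5 kJ/s = 1100.5 kW
Heat supplied = 3961.8 MJ/h

Q_in = 3960 MJ/h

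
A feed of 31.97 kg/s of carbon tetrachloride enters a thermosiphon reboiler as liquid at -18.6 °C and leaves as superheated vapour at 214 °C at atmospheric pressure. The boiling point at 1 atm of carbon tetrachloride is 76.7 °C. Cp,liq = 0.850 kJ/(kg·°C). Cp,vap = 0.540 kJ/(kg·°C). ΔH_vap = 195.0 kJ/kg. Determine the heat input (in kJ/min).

liquid -18.6→76.7 °C: 81.005 kJ/kg
vaporisation at 76.7 °C: 195 kJ/kg
vapour 76.7→214 °C: 74.142 kJ/kg
Δh = 81.005 + 195 + 74.142 = 350.15 kJ/kg
Q = ṁ·Δh = 31.97 kg/s × 350.15 kJ/kg = 11194 kJ/s
|Q| = 11194 kW = 671650 kJ/min

Q = 672000 kJ/min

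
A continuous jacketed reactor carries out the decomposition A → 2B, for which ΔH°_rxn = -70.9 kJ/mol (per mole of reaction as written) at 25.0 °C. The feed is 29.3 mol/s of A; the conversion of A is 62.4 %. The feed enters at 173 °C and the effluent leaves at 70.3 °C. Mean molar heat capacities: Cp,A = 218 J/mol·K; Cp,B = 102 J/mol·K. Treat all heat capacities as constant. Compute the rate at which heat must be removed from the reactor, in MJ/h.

Extent of reaction ξ = 0.624 × 29.3 = 18.283 mol/s
Reaction term: ξ·ΔH°_rxn = 18.283 × -70.9 = -1296.3 kJ/s
Sensible, feed 173→25 °C: -945.34 kJ/s
Outlet flows (mol/s): A 11.017, B 36.566
Sensible, products 25→70.3 °C: 277.75 kJ/s
Q = ΔH = -1963.9 kJ/s = -1963.9 kW
Heat removed = 7069.9 MJ/h

Q_out = 7070 MJ/h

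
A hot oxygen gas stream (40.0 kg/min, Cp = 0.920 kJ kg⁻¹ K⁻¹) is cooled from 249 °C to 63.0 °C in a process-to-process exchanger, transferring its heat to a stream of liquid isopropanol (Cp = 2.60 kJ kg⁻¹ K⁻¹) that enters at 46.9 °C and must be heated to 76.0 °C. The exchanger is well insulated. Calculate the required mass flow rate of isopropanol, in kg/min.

Heat released by hot stream: Q = 40.0 × 0.920 × (249 − 63.0) = 6844.8 kJ/min
Energy balance on cold side (adiabatic exchanger): Q = ṁ_c·Cp_c·(T_c,out − T_c,in)
ṁ_c = 6844.8 / [2.60 × (76.0 − 46.9)] = 90.468 kg/min

ṁ_c = 90.5 kg/min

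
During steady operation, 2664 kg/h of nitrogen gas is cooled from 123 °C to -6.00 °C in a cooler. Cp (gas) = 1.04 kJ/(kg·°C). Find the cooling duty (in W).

Q_c = 99300 W

Q = ṁ·Cp·ΔT = 2664 × 1.04 × (-6.00 − 123) = -357400 kJ/h
Converting: 357400 / 3600 s = 99.278 kW
Cooling duty = 99278 W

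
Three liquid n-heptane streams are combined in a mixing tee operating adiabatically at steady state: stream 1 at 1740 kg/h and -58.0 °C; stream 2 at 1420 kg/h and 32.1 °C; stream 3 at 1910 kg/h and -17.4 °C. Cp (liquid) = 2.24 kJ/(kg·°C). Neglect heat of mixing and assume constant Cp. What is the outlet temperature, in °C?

Energy balance with Q = 0: Σ ṁᵢCp,ᵢ(T_out − Tᵢ) = 0
Σ ṁᵢCp,ᵢTᵢ = 1740×2.24×-58.0 + 1420×2.24×32.1 + 1910×2.24×-17.4 = -198400
Σ ṁᵢCp,ᵢ = 1740×2.24 + 1420×2.24 + 1910×2.24 = 11357
T_out = -198400 / 11357 = -17.47 °C

T_out = -17.5 °C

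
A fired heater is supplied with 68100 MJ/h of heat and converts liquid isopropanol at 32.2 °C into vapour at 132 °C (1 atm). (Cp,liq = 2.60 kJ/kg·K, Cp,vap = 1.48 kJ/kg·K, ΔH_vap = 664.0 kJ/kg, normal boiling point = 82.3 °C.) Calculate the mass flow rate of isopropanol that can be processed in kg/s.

Δh = 2.60×(82.3−32.2) + 664.0 + 1.48×(132−82.3) = 867.82 kJ/kg
Q = 68100 MJ/h = 18917 kJ/s = 18917 kJ/s
ṁ = Q/Δh = 18917 / 867.82 = 21.798 kg/s

ṁ = 21.8 kg/s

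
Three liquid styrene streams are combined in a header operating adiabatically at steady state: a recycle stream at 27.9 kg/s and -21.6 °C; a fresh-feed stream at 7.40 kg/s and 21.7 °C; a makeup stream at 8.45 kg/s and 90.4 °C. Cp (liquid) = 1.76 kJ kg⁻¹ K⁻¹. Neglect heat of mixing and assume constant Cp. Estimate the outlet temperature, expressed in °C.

Adiabatic, steady state ⇒ Σ ṁᵢCp,ᵢ(T_out − Tᵢ) = 0
Σ ṁᵢCp,ᵢTᵢ = 27.9×1.76×-21.6 + 7.40×1.76×21.7 + 8.45×1.76×90.4 = 566.4
Σ ṁᵢCp,ᵢ = 27.9×1.76 + 7.40×1.76 + 8.45×1.76 = 77
T_out = 566.4 / 77 = 7.3559 °C

T_out = 7.36 °C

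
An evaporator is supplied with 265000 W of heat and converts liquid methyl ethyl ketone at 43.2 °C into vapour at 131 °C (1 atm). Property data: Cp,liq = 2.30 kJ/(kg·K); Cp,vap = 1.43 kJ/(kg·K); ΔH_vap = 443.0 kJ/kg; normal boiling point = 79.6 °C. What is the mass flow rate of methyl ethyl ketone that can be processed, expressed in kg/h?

Δh = 2.30×(79.6−43.2) + 443.0 + 1.43×(131−79.6) = 600.22 kJ/kg
Q = 265000 W = 265 kJ/s = 954000 kJ/h
ṁ = Q/Δh = 954000 / 600.22 = 1589.4 kg/h

ṁ = 1590 kg/h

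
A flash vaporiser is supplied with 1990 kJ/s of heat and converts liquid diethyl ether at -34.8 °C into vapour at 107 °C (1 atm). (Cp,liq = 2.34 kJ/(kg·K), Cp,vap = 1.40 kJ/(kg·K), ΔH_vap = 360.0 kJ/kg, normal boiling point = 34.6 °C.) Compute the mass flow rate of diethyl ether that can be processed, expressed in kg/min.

ṁ = 191 kg/min

Δh = 2.34×(34.6−-34.8) + 360.0 + 1.40×(107−34.6) = 623.76 kJ/kg
Q = 1990 kJ/s = 1990 kJ/s = 119400 kJ/min
ṁ = Q/Δh = 119400 / 623.76 = 191.42 kg/min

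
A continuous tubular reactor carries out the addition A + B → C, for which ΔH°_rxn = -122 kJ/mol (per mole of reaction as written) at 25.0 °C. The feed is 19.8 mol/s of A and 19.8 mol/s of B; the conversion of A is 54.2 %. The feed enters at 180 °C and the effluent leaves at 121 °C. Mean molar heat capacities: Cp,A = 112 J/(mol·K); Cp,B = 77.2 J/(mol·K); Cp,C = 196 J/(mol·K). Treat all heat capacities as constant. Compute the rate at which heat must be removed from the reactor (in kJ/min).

Extent of reaction ξ = 0.542 × 19.8 = 10.732 mol/s
Reaction term: ξ·ΔH°_rxn = 10.732 × -122 = -1309.3 kJ/s
Sensible, feed 180→25 °C: -580.65 kJ/s
Outlet flows (mol/s): A 9.0684, B 9.0684, C 10.732
Sensible, products 25→121 °C: 366.64 kJ/s
Q = ΔH = -1523.3 kJ/s = -1523.3 kW
Heat removed = 91396 kJ/min

Q_out = 91400 kJ/min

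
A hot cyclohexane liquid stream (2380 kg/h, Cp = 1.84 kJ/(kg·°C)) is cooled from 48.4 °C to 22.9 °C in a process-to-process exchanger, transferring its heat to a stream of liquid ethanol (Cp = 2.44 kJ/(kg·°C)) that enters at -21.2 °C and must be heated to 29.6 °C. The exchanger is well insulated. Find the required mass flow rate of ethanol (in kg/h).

Heat released by hot stream: Q = 2380 × 1.84 × (48.4 − 22.9) = 111670 kJ/h
Energy balance on cold side (adiabatic exchanger): Q = ṁ_c·Cp_c·(T_c,out − T_c,in)
ṁ_c = 111670 / [2.44 × (29.6 − -21.2)] = 900.91 kg/h

ṁ_c = 901 kg/h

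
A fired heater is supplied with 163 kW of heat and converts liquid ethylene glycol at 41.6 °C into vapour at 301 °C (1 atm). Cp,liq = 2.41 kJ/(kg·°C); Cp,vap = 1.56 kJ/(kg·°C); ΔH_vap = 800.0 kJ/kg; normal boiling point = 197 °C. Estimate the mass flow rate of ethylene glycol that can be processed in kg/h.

Δh = 2.41×(197−41.6) + 800.0 + 1.56×(301−197) = 1336.8 kJ/kg
Q = 163 kW = 163 kJ/s = 586800 kJ/h
ṁ = Q/Δh = 586800 / 1336.8 = 438.97 kg/h

ṁ = 439 kg/h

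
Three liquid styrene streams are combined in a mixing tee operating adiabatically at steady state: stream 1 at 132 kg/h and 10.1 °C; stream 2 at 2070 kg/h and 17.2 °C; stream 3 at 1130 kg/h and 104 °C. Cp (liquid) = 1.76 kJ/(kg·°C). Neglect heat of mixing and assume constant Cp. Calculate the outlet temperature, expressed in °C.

T_out = 46.4 °C

Adiabatic, steady state ⇒ Σ ṁᵢCp,ᵢ(T_out − Tᵢ) = 0
Σ ṁᵢCp,ᵢTᵢ = 132×1.76×10.1 + 2070×1.76×17.2 + 1130×1.76×104 = 271840
Σ ṁᵢCp,ᵢ = 132×1.76 + 2070×1.76 + 1130×1.76 = 5864.3
T_out = 271840 / 5864.3 = 46.356 °C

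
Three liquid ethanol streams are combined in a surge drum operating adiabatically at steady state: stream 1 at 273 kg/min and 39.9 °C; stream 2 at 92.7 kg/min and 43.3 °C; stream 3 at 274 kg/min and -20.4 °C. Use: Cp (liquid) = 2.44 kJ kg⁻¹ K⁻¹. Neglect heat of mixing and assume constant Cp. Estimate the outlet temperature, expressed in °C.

T_out = 14.6 °C

Energy balance with Q = 0: Σ ṁᵢCp,ᵢ(T_out − Tᵢ) = 0
T_out = Σ ṁᵢCp,ᵢTᵢ / Σ ṁᵢCp,ᵢ
      = 22734 / 1560.9 = 14.565 °C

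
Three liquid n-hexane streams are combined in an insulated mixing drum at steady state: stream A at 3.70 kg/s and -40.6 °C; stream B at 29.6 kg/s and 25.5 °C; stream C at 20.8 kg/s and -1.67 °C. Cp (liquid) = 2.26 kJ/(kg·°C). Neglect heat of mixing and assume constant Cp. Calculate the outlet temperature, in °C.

Adiabatic, steady state ⇒ Σ ṁᵢCp,ᵢ(T_out − Tᵢ) = 0
Σ ṁᵢCp,ᵢTᵢ = 3.70×2.26×-40.6 + 29.6×2.26×25.5 + 20.8×2.26×-1.67 = 1287.8
Σ ṁᵢCp,ᵢ = 3.70×2.26 + 29.6×2.26 + 20.8×2.26 = 122.27
T_out = 1287.8 / 122.27 = 10.533 °C

T_out = 10.5 °C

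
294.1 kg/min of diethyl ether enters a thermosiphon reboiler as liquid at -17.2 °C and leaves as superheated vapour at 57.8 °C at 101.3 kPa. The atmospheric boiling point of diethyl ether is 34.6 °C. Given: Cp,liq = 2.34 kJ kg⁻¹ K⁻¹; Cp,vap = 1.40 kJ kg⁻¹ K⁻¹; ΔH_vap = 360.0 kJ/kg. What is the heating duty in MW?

liquid -17.2→34.6 °C: 121.21 kJ/kg
vaporisation at 34.6 °C: 360 kJ/kg
vapour 34.6→57.8 °C: 32.48 kJ/kg
Δh = 121.21 + 360 + 32.48 = 513.69 kJ/kg
Q = ṁ·Δh = 294.1 kg/min × 513.69 kJ/kg = 151080 kJ/min
|Q| = 2517.9 kW = 2.5179 MW

Q = 2.52 MW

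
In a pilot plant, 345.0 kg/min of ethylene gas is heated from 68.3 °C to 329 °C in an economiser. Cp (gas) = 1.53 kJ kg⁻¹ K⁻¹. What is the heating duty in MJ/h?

Q = 8260 MJ/h

Q = ṁ·Cp·ΔT = 345.0 × 1.53 × (329 − 68.3) = 137610 kJ/min
Converting: 137610 / 60 s = 2293.5 kW
Heating duty = 8256.6 MJ/h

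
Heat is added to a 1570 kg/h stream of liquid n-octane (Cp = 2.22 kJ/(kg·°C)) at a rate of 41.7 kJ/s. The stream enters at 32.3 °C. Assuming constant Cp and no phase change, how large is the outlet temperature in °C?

T_out = 75.4 °C

Q = 41.7 kJ/s = 150120 kJ/h
ΔT = Q/(ṁ·Cp) = 150120/(1570×2.22) = 43.071 K
T_out = 32.3 + 43.071 = 75.371 °C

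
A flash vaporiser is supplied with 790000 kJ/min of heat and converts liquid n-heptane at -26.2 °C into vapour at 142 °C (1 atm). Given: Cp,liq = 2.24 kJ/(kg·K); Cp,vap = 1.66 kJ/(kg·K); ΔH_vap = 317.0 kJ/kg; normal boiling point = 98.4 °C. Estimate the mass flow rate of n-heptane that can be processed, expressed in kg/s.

ṁ = 19.7 kg/s

Δh = 2.24×(98.4−-26.2) + 317.0 + 1.66×(142−98.4) = 668.48 kJ/kg
Q = 790000 kJ/min = 13167 kJ/s = 13167 kJ/s
ṁ = Q/Δh = 13167 / 668.48 = 19.696 kg/s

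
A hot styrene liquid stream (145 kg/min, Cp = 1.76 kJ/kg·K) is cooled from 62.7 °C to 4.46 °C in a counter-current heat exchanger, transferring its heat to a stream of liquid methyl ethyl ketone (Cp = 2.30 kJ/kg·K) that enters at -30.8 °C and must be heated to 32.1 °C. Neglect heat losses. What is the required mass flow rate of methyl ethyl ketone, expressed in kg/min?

ṁ_c = 103 kg/min

Heat released by hot stream: Q = 145 × 1.76 × (62.7 − 4.46) = 14863 kJ/min
Energy balance on cold side (adiabatic exchanger): Q = ṁ_c·Cp_c·(T_c,out − T_c,in)
ṁ_c = 14863 / [2.30 × (32.1 − -30.8)] = 102.74 kg/min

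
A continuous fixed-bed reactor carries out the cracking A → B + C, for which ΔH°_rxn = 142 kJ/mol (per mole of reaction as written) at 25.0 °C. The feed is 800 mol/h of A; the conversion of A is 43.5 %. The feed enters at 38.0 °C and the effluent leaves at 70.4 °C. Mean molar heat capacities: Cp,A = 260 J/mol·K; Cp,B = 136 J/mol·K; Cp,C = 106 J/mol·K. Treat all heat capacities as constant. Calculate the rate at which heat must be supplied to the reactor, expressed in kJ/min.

Q_in = 931 kJ/min

Extent of reaction ξ = 0.435 × 800 = 348 mol/h
Reaction term: ξ·ΔH°_rxn = 348 × 142 = 49416 kJ/h
Sensible, feed 38.0→25 °C: -2704 kJ/h
Outlet flows (mol/h): A 452, B 348, C 348
Sensible, products 25→70.4 °C: 9158.8 kJ/h
Q = ΔH = 55871 kJ/h = 15.52 kW
Heat supplied = 931.18 kJ/min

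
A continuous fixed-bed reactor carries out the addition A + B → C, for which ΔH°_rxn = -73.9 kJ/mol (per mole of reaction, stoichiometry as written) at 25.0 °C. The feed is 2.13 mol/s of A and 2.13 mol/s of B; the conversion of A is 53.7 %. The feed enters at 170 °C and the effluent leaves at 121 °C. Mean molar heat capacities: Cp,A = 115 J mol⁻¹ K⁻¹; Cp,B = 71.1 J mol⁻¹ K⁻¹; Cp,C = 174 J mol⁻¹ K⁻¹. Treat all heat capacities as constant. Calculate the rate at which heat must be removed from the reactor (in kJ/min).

Q_out = 6320 kJ/min

Extent of reaction ξ = 0.537 × 2.13 = 1.1438 mol/s
Reaction term: ξ·ΔH°_rxn = 1.1438 × -73.9 = -84.528 kJ/s
Sensible, feed 170→25 °C: -57.477 kJ/s
Outlet flows (mol/s): A 0.98619, B 0.98619, C 1.1438
Sensible, products 25→121 °C: 36.725 kJ/s
Q = ΔH = -105.28 kJ/s = -105.28 kW
Heat removed = 6316.8 kJ/min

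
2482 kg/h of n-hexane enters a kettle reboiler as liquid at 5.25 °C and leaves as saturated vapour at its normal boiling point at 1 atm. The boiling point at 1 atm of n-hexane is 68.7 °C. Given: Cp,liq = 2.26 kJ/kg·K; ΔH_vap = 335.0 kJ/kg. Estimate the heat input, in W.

liquid 5.25→68.7 °C: 143.4 kJ/kg
vaporisation at 68.7 °C: 335 kJ/kg
Δh = 143.4 + 335 = 478.4 kJ/kg
Q = ṁ·Δh = 2482 kg/h × 478.4 kJ/kg = 1.1874e+06 kJ/h
|Q| = 329.83 kW = 329830 W

Q = 330000 W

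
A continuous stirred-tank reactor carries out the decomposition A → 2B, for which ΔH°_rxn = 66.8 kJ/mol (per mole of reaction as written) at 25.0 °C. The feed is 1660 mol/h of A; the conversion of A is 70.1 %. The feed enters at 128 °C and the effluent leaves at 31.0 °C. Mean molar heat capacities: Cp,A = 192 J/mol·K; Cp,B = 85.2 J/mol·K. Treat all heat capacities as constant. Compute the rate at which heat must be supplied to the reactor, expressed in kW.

Q_in = 13.0 kW

Extent of reaction ξ = 0.701 × 1660 = 1163.7 mol/h
Reaction term: ξ·ΔH°_rxn = 1163.7 × 66.8 = 77732 kJ/h
Sensible, feed 128→25 °C: -32828 kJ/h
Outlet flows (mol/h): A 496.34, B 2327.3
Sensible, products 25→31.0 °C: 1761.5 kJ/h
Q = ΔH = 46666 kJ/h = 12.963 kW
Heat supplied = 12.963 kW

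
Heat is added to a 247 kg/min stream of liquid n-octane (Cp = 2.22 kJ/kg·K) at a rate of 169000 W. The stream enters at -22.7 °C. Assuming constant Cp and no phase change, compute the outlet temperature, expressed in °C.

T_out = -4.21 °C

Q = 169000 W = 10140 kJ/min
ΔT = Q/(ṁ·Cp) = 10140/(247×2.22) = 18.492 K
T_out = -22.7 + 18.492 = -4.2078 °C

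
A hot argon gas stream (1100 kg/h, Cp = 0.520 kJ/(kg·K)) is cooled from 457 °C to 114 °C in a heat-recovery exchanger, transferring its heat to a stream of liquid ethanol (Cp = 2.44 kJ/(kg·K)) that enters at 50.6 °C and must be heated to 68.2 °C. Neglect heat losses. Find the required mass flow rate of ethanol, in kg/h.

ṁ_c = 4570 kg/h

Heat released by hot stream: Q = 1100 × 0.520 × (457 − 114) = 196200 kJ/h
Energy balance on cold side (adiabatic exchanger): Q = ṁ_c·Cp_c·(T_c,out − T_c,in)
ṁ_c = 196200 / [2.44 × (68.2 − 50.6)] = 4568.6 kg/h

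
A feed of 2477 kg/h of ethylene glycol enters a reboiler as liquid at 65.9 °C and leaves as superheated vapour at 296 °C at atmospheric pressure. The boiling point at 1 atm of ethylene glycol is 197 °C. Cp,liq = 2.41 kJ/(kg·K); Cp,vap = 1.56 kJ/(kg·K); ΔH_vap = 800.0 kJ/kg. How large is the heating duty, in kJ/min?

Q = 52400 kJ/min

liquid 65.9→197 °C: 315.95 kJ/kg
vaporisation at 197 °C: 800 kJ/kg
vapour 197→296 °C: 154.44 kJ/kg
Δh = 315.95 + 800 + 154.44 = 1270.4 kJ/kg
Q = ṁ·Δh = 2477 kg/h × 1270.4 kJ/kg = 3.1468e+06 kJ/h
|Q| = 874.1 kW = 52446 kJ/min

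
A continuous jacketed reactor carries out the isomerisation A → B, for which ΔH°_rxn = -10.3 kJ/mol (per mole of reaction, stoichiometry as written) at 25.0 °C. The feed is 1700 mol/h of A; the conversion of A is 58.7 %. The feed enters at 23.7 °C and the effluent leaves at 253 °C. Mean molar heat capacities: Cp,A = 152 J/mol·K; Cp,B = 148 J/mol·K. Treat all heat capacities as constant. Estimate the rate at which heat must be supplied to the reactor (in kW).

Q_in = 13.4 kW

Extent of reaction ξ = 0.587 × 1700 = 997.9 mol/h
Reaction term: ξ·ΔH°_rxn = 997.9 × -10.3 = -10278 kJ/h
Sensible, feed 23.7→25 °C: 335.92 kJ/h
Outlet flows (mol/h): A 702.1, B 997.9
Sensible, products 25→253 °C: 58005 kJ/h
Q = ΔH = 48063 kJ/h = 13.351 kW
Heat supplied = 13.351 kW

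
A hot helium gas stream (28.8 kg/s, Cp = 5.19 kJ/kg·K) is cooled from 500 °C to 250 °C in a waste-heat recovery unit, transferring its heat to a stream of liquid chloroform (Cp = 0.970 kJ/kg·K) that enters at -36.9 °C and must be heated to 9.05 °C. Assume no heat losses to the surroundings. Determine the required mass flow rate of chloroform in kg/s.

ṁ_c = 838 kg/s

Heat released by hot stream: Q = 28.8 × 5.19 × (500 − 250) = 37368 kJ/s
Energy balance on cold side (adiabatic exchanger): Q = ṁ_c·Cp_c·(T_c,out − T_c,in)
ṁ_c = 37368 / [0.970 × (9.05 − -36.9)] = 838.38 kg/s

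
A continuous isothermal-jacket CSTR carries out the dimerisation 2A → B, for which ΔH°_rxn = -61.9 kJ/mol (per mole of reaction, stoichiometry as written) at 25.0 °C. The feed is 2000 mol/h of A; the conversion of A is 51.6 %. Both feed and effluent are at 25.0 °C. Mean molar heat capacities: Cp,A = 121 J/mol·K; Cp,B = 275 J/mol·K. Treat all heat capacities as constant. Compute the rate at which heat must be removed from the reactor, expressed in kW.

Extent of reaction ξ = 0.516 × 2000 / 2 = 516 mol/h
Reaction term: ξ·ΔH°_rxn = 516 × -61.9 = -31940 kJ/h
Q = ΔH = -31940 kJ/h = -8.8723 kW
Heat removed = 8.8723 kW

Q_out = 8.87 kW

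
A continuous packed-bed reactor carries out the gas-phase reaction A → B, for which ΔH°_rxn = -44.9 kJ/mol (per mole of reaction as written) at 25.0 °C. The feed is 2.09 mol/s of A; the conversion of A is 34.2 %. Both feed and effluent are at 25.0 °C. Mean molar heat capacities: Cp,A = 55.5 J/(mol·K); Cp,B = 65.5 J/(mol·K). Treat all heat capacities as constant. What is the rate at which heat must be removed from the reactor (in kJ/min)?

Q_out = 1930 kJ/min

Extent of reaction ξ = 0.342 × 2.09 = 0.71478 mol/s
Reaction term: ξ·ΔH°_rxn = 0.71478 × -44.9 = -32.094 kJ/s
Q = ΔH = -32.094 kJ/s = -32.094 kW
Heat removed = 1925.6 kJ/min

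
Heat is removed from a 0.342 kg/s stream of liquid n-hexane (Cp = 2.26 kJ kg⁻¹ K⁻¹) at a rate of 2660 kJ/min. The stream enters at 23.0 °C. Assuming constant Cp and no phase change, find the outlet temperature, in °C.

T_out = -34.4 °C

Q = 2660 kJ/min = 44.333 kJ/s
ΔT = Q/(ṁ·Cp) = 44.333/(0.342×2.26) = 57.358 K
T_out = 23.0 − 57.358 = -34.358 °C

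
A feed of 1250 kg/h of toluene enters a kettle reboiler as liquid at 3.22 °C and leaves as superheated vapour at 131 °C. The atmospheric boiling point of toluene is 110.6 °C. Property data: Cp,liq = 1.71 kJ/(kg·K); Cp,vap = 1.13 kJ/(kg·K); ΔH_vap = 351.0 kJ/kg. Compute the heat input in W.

Q = 194000 W

liquid 3.22→110.6 °C: 183.62 kJ/kg
vaporisation at 110.6 °C: 351 kJ/kg
vapour 110.6→131 °C: 23.052 kJ/kg
Δh = 183.62 + 351 + 23.052 = 557.67 kJ/kg
Q = ṁ·Δh = 1250 kg/h × 557.67 kJ/kg = 697090 kJ/h
|Q| = 193.64 kW = 193640 W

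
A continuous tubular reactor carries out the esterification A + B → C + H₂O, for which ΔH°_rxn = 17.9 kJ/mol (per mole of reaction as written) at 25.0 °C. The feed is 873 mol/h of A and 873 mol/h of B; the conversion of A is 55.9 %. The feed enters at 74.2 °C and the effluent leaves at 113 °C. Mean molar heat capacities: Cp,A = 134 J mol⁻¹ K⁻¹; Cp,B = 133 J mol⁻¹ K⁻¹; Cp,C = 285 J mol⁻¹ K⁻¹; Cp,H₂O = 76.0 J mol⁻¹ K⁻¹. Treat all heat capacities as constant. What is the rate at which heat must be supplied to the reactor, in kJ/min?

Extent of reaction ξ = 0.559 × 873 = 488.01 mol/h
Reaction term: ξ·ΔH°_rxn = 488.01 × 17.9 = 8735.3 kJ/h
Sensible, feed 74.2→25 °C: -11468 kJ/h
Outlet flows (mol/h): A 384.99, B 384.99, C 488.01, H₂O 488.01
Sensible, products 25→113 °C: 24549 kJ/h
Q = ΔH = 21816 kJ/h = 6.06 kW
Heat supplied = 363.6 kJ/min

Q_in = 364 kJ/min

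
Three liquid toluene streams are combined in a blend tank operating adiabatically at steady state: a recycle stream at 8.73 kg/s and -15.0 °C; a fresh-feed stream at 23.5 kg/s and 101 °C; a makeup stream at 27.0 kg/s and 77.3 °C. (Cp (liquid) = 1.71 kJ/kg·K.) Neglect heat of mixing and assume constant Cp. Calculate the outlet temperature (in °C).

Energy balance with Q = 0: Σ ṁᵢCp,ᵢ(T_out − Tᵢ) = 0
Σ ṁᵢCp,ᵢTᵢ = 8.73×1.71×-15.0 + 23.5×1.71×101 + 27.0×1.71×77.3 = 7403.7
Σ ṁᵢCp,ᵢ = 8.73×1.71 + 23.5×1.71 + 27.0×1.71 = 101.28
T_out = 7403.7 / 101.28 = 73.099 °C

T_out = 73.1 °C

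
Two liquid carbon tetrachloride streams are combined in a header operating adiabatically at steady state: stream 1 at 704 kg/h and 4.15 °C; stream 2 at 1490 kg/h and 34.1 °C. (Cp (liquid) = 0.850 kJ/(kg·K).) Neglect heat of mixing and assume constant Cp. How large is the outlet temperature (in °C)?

T_out = 24.5 °C

Energy balance with Q = 0: Σ ṁᵢCp,ᵢ(T_out − Tᵢ) = 0
Σ ṁᵢCp,ᵢTᵢ = 704×0.850×4.15 + 1490×0.850×34.1 = 45671
Σ ṁᵢCp,ᵢ = 704×0.850 + 1490×0.850 = 1864.9
T_out = 45671 / 1864.9 = 24.49 °C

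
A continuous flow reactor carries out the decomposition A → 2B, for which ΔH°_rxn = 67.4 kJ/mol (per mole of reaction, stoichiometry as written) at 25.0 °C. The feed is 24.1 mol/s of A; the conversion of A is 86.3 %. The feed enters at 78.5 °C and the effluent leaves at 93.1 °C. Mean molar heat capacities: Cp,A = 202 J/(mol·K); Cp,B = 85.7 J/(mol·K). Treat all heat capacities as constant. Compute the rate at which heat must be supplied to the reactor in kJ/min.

Extent of reaction ξ = 0.863 × 24.1 = 20.798 mol/s
Reaction term: ξ·ΔH°_rxn = 20.798 × 67.4 = 1401.8 kJ/s
Sensible, feed 78.5→25 °C: -260.45 kJ/s
Outlet flows (mol/s): A 3.3017, B 41.597
Sensible, products 25→93.1 °C: 288.18 kJ/s
Q = ΔH = 1429.5 kJ/s = 1429.5 kW
Heat supplied = 85772 kJ/min

Q_in = 85800 kJ/min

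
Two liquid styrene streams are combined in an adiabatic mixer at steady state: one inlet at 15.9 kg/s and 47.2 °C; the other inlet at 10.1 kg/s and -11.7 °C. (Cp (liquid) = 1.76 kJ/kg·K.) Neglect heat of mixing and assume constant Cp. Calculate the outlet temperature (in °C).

No heat crosses the boundary, so H_out = H_in.
Σ ṁᵢCp,ᵢTᵢ = 15.9×1.76×47.2 + 10.1×1.76×-11.7 = 1112.9
Σ ṁᵢCp,ᵢ = 15.9×1.76 + 10.1×1.76 = 45.76
T_out = 1112.9 / 45.76 = 24.32 °C

T_out = 24.3 °C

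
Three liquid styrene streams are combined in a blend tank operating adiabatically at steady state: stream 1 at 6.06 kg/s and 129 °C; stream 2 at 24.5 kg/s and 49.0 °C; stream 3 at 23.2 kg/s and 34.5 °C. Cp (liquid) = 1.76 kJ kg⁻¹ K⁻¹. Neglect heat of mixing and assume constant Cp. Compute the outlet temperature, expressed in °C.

No heat crosses the boundary, so H_out = H_in.
T_out = Σ ṁᵢCp,ᵢTᵢ / Σ ṁᵢCp,ᵢ
      = 4897.4 / 94.618 = 51.76 °C

T_out = 51.8 °C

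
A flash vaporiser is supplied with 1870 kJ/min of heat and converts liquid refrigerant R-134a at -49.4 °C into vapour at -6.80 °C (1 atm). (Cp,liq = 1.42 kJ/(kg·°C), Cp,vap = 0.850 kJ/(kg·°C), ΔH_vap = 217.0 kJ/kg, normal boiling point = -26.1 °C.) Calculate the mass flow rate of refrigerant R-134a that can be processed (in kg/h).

Δh = 1.42×(-26.1−-49.4) + 217.0 + 0.850×(-6.80−-26.1) = 266.49 kJ/kg
Q = 1870 kJ/min = 31.167 kJ/s = 112200 kJ/h
ṁ = Q/Δh = 112200 / 266.49 = 421.03 kg/h

ṁ = 421 kg/h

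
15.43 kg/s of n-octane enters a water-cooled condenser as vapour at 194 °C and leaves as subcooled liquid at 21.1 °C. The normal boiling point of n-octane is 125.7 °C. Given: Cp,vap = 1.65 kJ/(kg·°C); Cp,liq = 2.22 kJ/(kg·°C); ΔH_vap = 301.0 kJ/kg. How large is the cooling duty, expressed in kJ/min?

Q_c = 598000 kJ/min

vapour 194→125.7 °C: -112.69 kJ/kg
condensation at 125.7 °C: -301 kJ/kg
liquid 125.7→21.1 °C: -232.21 kJ/kg
Δh = -112.69 + -301 + -232.21 = -645.91 kJ/kg
Q = ṁ·Δh = 15.43 kg/s × -645.91 kJ/kg = -9966.3 kJ/s
|Q| = 9966.3 kW = 597980 kJ/min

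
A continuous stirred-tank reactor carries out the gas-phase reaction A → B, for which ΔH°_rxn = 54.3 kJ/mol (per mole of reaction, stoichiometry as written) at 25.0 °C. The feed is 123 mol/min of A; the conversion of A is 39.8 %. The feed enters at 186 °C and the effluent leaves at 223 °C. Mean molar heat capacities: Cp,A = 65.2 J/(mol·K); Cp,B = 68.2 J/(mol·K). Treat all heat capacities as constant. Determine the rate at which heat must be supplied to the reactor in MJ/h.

Q_in = 179 MJ/h

Extent of reaction ξ = 0.398 × 123 = 48.954 mol/min
Reaction term: ξ·ΔH°_rxn = 48.954 × 54.3 = 2658.2 kJ/min
Sensible, feed 186→25 °C: -1291.2 kJ/min
Outlet flows (mol/min): A 74.046, B 48.954
Sensible, products 25→223 °C: 1617 kJ/min
Q = ΔH = 2984 kJ/min = 49.733 kW
Heat supplied = 179.04 MJ/h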